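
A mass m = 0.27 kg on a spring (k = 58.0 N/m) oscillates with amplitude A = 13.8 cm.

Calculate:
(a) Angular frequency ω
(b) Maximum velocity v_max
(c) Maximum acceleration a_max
ω = √(k/m) = √(58.0/0.27) = 14.66 rad/s
v_max = ωA = 14.66×0.138 = 2.023 m/s
a_max = ω²A = 14.66²×0.138 = 29.64 m/s²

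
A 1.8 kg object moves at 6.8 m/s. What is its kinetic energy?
KE = ½mv² = ½×1.8×6.8² = 41.616 J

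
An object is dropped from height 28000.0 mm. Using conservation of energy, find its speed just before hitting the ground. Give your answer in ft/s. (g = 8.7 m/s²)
mgh = ½mv² → v = √(2gh) = √(2×8.7×28) = 22.07 m/s = 72.42 ft/s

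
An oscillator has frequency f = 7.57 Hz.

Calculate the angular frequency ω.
ω = 2πf = 2π×7.57 = 47.56 rad/s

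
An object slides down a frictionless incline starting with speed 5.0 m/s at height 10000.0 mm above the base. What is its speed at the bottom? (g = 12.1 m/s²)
½mv₀² + mgh = ½mv² → v = √(v₀² + 2gh) = √(5² + 2×12.1×10) = 16.34 m/s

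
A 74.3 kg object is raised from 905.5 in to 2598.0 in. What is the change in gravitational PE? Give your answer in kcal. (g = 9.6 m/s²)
ΔPE = mg(h₂ − h₁) = 74.3 kg × 9.6 m/s² × (65.99 − 23) m = 3.066e+04 J = 7.329 kcal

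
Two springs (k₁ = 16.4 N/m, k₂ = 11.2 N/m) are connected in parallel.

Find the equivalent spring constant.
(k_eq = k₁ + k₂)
k_eq = k₁ + k₂ = 16.4 + 11.2 = 27.6 N/m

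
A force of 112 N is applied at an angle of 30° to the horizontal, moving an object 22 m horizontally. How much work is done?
W = Fd cosθ = 112×22×cos(30°) = 2133.9 J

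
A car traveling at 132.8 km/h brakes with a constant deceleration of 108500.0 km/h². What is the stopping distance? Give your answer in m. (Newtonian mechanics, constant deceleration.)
d = v₀² / (2a) (with unit conversion) = 81.27 m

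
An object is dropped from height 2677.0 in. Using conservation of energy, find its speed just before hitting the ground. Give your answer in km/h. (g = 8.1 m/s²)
mgh = ½mv² → v = √(2gh) = √(2×8.1×68) = 33.19 m/s = 119.5 km/h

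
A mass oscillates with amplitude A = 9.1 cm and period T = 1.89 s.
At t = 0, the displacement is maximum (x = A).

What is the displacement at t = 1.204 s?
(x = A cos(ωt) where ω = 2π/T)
ω = 2π/T = 2π/1.89 = 3.324 rad/s
x = A cos(ωt) = 9.1×cos(3.324×1.204) = -5.93 cm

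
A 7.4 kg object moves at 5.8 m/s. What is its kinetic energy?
KE = ½mv² = ½×7.4×5.8² = 124.468 J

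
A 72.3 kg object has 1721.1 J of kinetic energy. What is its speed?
KE = ½mv² → v = √(2KE/m) = √(2×1721.1/72.3) = 6.9 m/s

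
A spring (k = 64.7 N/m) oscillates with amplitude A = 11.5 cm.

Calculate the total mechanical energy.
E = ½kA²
E = ½kA² = ½×64.7×(0.115)² = 0.4278 J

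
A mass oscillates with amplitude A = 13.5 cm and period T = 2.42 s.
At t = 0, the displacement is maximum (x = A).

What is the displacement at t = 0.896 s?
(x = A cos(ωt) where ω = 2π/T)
ω = 2π/T = 2π/2.42 = 2.596 rad/s
x = A cos(ωt) = 13.5×cos(2.596×0.896) = -9.257 cm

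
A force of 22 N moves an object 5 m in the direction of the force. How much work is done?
W = Fd = 22×5 = 110.0 J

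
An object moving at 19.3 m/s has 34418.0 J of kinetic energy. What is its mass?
KE = ½mv² → m = 2KE/v² = 2×34418.0/19.3² = 184.8 kg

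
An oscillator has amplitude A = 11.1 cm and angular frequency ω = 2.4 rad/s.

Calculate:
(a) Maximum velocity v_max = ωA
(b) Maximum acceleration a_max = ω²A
v_max = ωA = 2.4×0.111 = 0.2664 m/s
a_max = ω²A = 2.4²×0.111 = 0.6394 m/s²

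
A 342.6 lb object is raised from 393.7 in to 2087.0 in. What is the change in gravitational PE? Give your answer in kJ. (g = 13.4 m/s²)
ΔPE = mg(h₂ − h₁) = 155.4 kg × 13.4 m/s² × (53.01 − 10) m = 8.956e+04 J = 89.56 kJ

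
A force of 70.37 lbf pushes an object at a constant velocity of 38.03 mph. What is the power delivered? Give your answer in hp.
P = Fv = 313 N × 17 m/s = 5322 W = 7.136 hp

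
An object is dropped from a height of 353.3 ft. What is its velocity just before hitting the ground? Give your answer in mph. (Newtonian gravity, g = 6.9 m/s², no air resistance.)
v = √(2gh) (with unit conversion) = 86.23 mph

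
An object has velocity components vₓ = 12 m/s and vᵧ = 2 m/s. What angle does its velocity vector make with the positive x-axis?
θ = arctan(vᵧ/vₓ) = arctan(2/12) = 9.46°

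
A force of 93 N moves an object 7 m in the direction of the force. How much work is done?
W = Fd = 93×7 = 651.0 J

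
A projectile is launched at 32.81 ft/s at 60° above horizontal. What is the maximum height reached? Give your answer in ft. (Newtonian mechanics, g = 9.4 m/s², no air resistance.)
H = v₀²sin²(θ)/(2g) (with unit conversion) = 13.09 ft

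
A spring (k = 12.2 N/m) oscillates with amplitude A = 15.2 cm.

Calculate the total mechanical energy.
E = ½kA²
E = ½kA² = ½×12.2×(0.152)² = 0.1409 J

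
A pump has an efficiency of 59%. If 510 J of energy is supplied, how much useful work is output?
W_out = η × W_in = 0.59 × 510 = 300.9 J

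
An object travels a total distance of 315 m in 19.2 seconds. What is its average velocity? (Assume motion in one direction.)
v_avg = Δd / Δt = 315 / 19.2 = 16.41 m/s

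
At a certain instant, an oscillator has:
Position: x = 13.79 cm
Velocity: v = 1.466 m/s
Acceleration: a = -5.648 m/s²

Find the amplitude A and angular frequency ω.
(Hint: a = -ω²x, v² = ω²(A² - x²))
a = −ω²x → ω = √(|a|/x) = √(5.648/0.1379) = 6.4 rad/s
v² = ω²(A² − x²) → A = √(x² + v²/ω²) = √(0.1379² + 1.466²/6.4²) = 0.2674 m = 26.74 cm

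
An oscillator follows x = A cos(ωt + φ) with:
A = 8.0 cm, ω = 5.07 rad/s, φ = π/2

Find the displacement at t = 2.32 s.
x = A cos(ωt + φ) = 8.0×cos(5.07×2.32 + π/2) = 5.761 cm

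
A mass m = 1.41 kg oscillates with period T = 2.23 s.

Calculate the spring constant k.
T = 2π√(m/k) → k = m(2π/T)² = 1.41×(2π/2.23)² = 11.19 N/m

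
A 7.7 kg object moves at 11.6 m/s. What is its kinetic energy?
KE = ½mv² = ½×7.7×11.6² = 518.056 J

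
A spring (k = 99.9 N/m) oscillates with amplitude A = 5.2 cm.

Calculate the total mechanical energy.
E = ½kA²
E = ½kA² = ½×99.9×(0.052)² = 0.1351 J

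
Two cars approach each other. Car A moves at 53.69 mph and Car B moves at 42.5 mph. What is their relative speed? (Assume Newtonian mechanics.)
v_rel = v_A + v_B = 53.69 + 42.5 = 96.19 mph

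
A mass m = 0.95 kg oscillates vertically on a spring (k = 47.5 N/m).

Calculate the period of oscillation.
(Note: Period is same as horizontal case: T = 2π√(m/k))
T = 2π√(m/k) = 2π√(0.95/47.5) = 0.8886 s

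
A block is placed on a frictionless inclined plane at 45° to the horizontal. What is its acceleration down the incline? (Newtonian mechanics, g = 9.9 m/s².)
a = g sin(θ) = 9.9 × sin(45°) = 9.9 × 0.7071 = 7.0 m/s²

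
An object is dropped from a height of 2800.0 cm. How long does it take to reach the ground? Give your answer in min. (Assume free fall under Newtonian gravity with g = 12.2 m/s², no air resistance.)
t = √(2h/g) (with unit conversion) = 0.03571 min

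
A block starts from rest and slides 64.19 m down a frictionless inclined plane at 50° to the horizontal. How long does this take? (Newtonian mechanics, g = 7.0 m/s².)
a = g sin(θ) = 7.0 × sin(50°) = 5.36 m/s²
t = √(2d/a) = √(2 × 64.19 / 5.36) = 4.89 s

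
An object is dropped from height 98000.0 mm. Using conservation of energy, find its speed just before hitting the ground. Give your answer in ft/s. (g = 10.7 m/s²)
mgh = ½mv² → v = √(2gh) = √(2×10.7×98) = 45.8 m/s = 150.2 ft/s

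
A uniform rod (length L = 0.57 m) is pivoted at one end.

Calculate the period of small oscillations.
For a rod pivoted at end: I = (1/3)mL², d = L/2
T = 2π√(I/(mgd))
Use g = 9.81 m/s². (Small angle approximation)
I/m = (1/3)L² = 0.1083 m²; d = L/2 = 0.285 m
T = 2π√(I/(mgd)) = 2π√(0.1083/(9.81×0.285)) = 1.237 s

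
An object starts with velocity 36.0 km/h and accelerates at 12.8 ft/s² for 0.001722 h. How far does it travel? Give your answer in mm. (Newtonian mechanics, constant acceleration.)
d = v₀t + ½at² (with unit conversion) = 137000.0 mm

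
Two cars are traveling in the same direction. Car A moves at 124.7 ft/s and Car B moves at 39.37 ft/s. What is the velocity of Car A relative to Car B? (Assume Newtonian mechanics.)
v_rel = v_A - v_B = 124.7 - 39.37 = 85.33 ft/s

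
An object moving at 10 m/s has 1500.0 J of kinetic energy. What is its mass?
KE = ½mv² → m = 2KE/v² = 2×1500.0/10² = 30.0 kg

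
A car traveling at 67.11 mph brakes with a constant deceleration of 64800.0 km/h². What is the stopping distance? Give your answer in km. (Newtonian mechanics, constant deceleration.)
d = v₀² / (2a) (with unit conversion) = 0.09001 km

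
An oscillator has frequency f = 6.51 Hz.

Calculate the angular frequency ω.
ω = 2πf = 2π×6.51 = 40.9 rad/s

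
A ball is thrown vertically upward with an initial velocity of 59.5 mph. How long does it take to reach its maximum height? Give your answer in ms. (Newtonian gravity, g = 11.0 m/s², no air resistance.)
t_up = v₀/g (with unit conversion) = 2418.0 ms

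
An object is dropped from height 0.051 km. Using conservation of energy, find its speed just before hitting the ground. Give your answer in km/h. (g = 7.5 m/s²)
mgh = ½mv² → v = √(2gh) = √(2×7.5×51) = 27.66 m/s = 99.57 km/h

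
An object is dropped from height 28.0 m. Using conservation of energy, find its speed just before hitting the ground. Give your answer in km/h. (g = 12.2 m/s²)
mgh = ½mv² → v = √(2gh) = √(2×12.2×28) = 26.14 m/s = 94.1 km/h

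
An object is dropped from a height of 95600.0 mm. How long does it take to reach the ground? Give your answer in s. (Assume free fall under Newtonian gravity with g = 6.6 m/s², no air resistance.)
t = √(2h/g) (with unit conversion) = 5.382 s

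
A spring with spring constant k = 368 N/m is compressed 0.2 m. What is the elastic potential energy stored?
PE = ½kx² = ½×368×0.2² = 7.36 J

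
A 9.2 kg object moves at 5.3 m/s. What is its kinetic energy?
KE = ½mv² = ½×9.2×5.3² = 129.214 J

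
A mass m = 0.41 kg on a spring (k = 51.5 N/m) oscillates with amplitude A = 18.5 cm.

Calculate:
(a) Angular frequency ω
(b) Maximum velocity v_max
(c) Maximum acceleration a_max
ω = √(k/m) = √(51.5/0.41) = 11.21 rad/s
v_max = ωA = 11.21×0.185 = 2.073 m/s
a_max = ω²A = 11.21²×0.185 = 23.24 m/s²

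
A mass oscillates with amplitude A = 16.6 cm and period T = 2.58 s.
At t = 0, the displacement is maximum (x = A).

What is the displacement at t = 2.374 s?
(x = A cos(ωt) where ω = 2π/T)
ω = 2π/T = 2π/2.58 = 2.435 rad/s
x = A cos(ωt) = 16.6×cos(2.435×2.374) = 14.55 cm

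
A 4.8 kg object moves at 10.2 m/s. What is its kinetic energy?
KE = ½mv² = ½×4.8×10.2² = 249.696 J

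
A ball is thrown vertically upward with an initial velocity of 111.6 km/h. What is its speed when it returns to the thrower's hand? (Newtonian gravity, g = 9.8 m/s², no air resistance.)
By conservation of energy, the ball returns at the same speed = 111.6 km/h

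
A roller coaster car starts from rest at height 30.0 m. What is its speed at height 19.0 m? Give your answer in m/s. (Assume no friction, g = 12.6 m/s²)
mgh₁ = ½mv₂² + mgh₂ → v₂ = √(2g(h₁−h₂)) = √(2×12.6×(30−19)) = 16.65 m/s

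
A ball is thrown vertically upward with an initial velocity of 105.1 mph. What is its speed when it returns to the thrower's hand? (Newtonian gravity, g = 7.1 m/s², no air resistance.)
By conservation of energy, the ball returns at the same speed = 105.1 mph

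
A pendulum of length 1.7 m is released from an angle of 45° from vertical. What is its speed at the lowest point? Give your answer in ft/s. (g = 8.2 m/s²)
h = L(1 − cosθ) = 1.7×(1 − cos45°) = 0.4979 m
v = √(2gh) = √(2×8.2×0.4979) = 2.858 m/s = 9.375 ft/s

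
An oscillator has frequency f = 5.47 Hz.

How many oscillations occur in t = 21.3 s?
n = f×t = 5.47×21.3 = 116.5 oscillations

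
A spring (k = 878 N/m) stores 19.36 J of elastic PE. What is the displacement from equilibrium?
PE = ½kx² → x = √(2PE/k) = √(2×19.36/878) = 0.21 m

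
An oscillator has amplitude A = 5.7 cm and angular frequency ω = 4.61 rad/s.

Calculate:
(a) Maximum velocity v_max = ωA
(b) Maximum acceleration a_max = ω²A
v_max = ωA = 4.61×0.057 = 0.2628 m/s
a_max = ω²A = 4.61²×0.057 = 1.211 m/s²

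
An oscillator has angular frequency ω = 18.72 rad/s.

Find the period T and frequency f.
T = 2π/ω = 2π/18.72 = 0.3356 s; f = ω/2π = 2.979 Hz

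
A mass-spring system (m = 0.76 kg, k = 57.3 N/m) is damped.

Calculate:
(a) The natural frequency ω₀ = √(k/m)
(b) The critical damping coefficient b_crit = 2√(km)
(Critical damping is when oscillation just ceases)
ω₀ = √(k/m) = √(57.3/0.76) = 8.683 rad/s
b_crit = 2√(km) = 2√(57.3×0.76) = 13.2 kg/s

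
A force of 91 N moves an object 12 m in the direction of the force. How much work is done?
W = Fd = 91×12 = 1092.0 J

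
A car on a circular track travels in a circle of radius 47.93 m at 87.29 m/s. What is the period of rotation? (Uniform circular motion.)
T = 2πr/v = 2π×47.93/87.29 = 3.45 s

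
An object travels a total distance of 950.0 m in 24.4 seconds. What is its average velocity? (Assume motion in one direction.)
v_avg = Δd / Δt = 950.0 / 24.4 = 38.93 m/s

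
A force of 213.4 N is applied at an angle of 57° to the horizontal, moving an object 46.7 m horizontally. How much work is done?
W = Fd cosθ = 213.4×46.7×cos(57°) = 5427.8 J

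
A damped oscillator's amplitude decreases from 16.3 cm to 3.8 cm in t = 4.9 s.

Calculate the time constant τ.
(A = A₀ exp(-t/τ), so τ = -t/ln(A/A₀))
A/A₀ = 3.8/16.3 = 0.2331; ln(A/A₀) = -1.456
τ = −t/ln(A/A₀) = −4.9/-1.456 = 3.365 s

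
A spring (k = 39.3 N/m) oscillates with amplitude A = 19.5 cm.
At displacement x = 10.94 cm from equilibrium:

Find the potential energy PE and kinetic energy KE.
E_total = ½kA² = ½×39.3×(0.195)² = 0.7472 J
PE = ½kx² = ½×39.3×(0.1094)² = 0.2352 J
KE = E_total − PE = 0.512 J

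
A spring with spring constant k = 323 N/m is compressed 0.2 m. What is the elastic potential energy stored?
PE = ½kx² = ½×323×0.2² = 6.46 J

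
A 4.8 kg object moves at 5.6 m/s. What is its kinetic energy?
KE = ½mv² = ½×4.8×5.6² = 75.264 J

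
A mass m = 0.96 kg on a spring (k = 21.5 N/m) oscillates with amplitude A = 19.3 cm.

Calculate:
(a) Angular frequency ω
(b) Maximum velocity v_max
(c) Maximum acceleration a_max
ω = √(k/m) = √(21.5/0.96) = 4.732 rad/s
v_max = ωA = 4.732×0.193 = 0.9134 m/s
a_max = ω²A = 4.732²×0.193 = 4.322 m/s²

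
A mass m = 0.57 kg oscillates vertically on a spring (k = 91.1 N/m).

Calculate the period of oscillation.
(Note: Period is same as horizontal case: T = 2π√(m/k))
T = 2π√(m/k) = 2π√(0.57/91.1) = 0.497 s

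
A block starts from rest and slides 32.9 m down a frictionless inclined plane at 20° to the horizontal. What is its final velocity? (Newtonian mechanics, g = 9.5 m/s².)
a = g sin(θ) = 9.5 × sin(20°) = 3.25 m/s²
v = √(2ad) = √(2 × 3.25 × 32.9) = 14.62 m/s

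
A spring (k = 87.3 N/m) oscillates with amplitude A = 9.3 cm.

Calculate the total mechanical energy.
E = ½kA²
E = ½kA² = ½×87.3×(0.093)² = 0.3775 J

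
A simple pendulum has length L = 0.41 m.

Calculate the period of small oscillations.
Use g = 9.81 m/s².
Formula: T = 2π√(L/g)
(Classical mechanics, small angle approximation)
T = 2π√(L/g) = 2π√(0.41/9.81) = 1.285 s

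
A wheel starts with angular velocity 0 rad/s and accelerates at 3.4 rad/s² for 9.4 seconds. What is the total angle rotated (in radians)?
θ = ω₀t + ½αt² = 0×9.4 + ½×3.4×9.4² = 150.21 rad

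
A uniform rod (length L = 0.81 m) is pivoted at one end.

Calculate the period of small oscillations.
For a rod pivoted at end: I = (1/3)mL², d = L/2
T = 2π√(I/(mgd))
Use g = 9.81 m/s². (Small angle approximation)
I/m = (1/3)L² = 0.2187 m²; d = L/2 = 0.405 m
T = 2π√(I/(mgd)) = 2π√(0.2187/(9.81×0.405)) = 1.474 s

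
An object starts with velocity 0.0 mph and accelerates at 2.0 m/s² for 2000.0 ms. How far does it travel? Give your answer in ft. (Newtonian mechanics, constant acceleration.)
d = v₀t + ½at² (with unit conversion) = 13.12 ft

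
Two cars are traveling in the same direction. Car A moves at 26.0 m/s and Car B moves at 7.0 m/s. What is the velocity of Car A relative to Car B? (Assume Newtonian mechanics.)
v_rel = v_A - v_B = 26.0 - 7.0 = 19.0 m/s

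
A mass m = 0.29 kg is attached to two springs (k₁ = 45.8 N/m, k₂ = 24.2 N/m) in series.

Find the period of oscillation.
k_eq = k₁k₂/(k₁+k₂) = 15.83 N/m
T = 2π√(m/k_eq) = 2π√(0.29/15.83) = 0.8503 s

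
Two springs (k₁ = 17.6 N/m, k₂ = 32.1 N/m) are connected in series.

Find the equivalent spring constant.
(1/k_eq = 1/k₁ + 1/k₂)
1/k_eq = 1/17.6 + 1/32.1 = 0.087971; k_eq = 11.37 N/m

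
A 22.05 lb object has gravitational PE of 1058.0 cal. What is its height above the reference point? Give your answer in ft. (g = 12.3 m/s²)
PE = mgh → h = PE/(mg) = 4427 J / (10 kg × 12.3 m/s²) = 35.98 m = 118.1 ft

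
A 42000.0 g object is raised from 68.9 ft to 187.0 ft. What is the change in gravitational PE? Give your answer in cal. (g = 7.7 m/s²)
ΔPE = mg(h₂ − h₁) = 42 kg × 7.7 m/s² × (57 − 21) m = 1.164e+04 J = 2782.0 cal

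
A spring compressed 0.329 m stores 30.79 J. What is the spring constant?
PE = ½kx² → k = 2PE/x² = 2×30.79/0.329² = 568.9 N/m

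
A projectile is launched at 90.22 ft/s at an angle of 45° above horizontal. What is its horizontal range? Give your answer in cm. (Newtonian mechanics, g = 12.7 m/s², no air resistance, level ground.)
R = v₀² sin(2θ) / g (with unit conversion) = 5954.0 cm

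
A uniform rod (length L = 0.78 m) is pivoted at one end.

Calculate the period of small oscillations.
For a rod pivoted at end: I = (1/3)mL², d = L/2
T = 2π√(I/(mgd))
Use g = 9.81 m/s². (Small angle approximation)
I/m = (1/3)L² = 0.2028 m²; d = L/2 = 0.39 m
T = 2π√(I/(mgd)) = 2π√(0.2028/(9.81×0.39)) = 1.447 s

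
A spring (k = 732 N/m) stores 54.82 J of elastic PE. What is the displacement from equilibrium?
PE = ½kx² → x = √(2PE/k) = √(2×54.82/732) = 0.387 m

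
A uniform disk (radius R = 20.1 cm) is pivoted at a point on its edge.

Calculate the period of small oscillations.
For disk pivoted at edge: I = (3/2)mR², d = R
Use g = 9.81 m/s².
I/m = (3/2)R² = 0.0606 m²; d = R = 0.201 m
T = 2π√((3/2)R²/(gR)) = 2π√(3R/(2g)) = 1.102 s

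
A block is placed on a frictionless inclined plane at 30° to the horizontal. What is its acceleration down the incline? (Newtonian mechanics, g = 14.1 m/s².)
a = g sin(θ) = 14.1 × sin(30°) = 14.1 × 0.5 = 7.05 m/s²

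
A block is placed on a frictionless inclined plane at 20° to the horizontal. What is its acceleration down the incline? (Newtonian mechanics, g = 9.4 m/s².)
a = g sin(θ) = 9.4 × sin(20°) = 9.4 × 0.342 = 3.21 m/s²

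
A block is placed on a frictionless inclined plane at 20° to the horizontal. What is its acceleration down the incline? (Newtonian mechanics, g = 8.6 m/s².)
a = g sin(θ) = 8.6 × sin(20°) = 8.6 × 0.342 = 2.94 m/s²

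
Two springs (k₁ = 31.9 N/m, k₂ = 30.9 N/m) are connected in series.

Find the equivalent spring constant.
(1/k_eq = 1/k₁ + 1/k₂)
1/k_eq = 1/31.9 + 1/30.9 = 0.06371; k_eq = 15.7 N/m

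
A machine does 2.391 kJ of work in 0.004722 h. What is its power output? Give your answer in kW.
P = W/t = 2391 J / 17 s = 140.7 W = 0.1407 kW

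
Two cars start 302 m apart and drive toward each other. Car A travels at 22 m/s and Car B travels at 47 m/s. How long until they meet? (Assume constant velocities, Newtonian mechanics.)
Combined speed: v_combined = 22 + 47 = 69 m/s
Time to meet: t = d/69 = 302/69 = 4.38 s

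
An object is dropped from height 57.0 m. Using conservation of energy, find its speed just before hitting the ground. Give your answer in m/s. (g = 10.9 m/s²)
mgh = ½mv² → v = √(2gh) = √(2×10.9×57) = 35.25 m/s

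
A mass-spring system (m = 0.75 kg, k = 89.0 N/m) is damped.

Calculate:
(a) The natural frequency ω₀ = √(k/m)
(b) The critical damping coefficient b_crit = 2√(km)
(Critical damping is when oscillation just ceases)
ω₀ = √(k/m) = √(89.0/0.75) = 10.89 rad/s
b_crit = 2√(km) = 2√(89.0×0.75) = 16.34 kg/s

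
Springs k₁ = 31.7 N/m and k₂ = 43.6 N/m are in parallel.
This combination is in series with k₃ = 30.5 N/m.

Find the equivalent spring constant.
k₁₂ = k₁ + k₂ = 75.3 N/m (parallel)
1/k_eq = 1/k₁₂ + 1/k₃ → k_eq = 21.71 N/m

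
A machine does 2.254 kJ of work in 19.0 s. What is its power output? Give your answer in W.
P = W/t = 2254 J / 19 s = 118.6 W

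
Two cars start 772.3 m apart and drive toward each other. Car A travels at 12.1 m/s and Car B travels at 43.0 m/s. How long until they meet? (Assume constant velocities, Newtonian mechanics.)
Combined speed: v_combined = 12.1 + 43.0 = 55.1 m/s
Time to meet: t = d/55.1 = 772.3/55.1 = 14.02 s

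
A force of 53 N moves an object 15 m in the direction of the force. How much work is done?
W = Fd = 53×15 = 795.0 J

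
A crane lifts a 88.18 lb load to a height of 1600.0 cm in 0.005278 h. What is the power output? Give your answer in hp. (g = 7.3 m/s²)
W = mgh = 40×7.3×16 = 4672 J
P = W/t = 4672/19 = 245.9 W = 0.3297 hp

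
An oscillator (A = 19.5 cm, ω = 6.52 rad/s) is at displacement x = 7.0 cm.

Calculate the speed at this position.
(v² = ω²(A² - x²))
v = ω√(A² − x²) = 6.52×√(0.195² − 0.07²) = 1.187 m/s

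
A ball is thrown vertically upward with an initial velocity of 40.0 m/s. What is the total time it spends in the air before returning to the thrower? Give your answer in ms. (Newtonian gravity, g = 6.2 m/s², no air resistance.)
t_total = 2v₀/g (with unit conversion) = 12900.0 ms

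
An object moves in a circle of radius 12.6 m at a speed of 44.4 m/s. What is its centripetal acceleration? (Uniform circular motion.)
a_c = v²/r = 44.4²/12.6 = 1971.36/12.6 = 156.46 m/s²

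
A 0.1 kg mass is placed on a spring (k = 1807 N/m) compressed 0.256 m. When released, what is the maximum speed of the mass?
½kx² = ½mv² → v = x√(k/m) = 0.256×√(1807/0.1) = 34.41 m/s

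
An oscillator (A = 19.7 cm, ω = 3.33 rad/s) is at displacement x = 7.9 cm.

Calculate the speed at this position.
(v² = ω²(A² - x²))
v = ω√(A² − x²) = 3.33×√(0.197² − 0.079²) = 0.601 m/s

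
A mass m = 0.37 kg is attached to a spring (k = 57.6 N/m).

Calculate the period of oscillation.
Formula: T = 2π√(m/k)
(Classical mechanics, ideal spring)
T = 2π√(m/k) = 2π√(0.37/57.6) = 0.5036 s; f = 1/T = 1.986 Hz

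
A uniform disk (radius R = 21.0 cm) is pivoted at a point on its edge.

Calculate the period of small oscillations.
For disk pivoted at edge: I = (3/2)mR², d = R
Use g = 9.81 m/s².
I/m = (3/2)R² = 0.06615 m²; d = R = 0.21 m
T = 2π√((3/2)R²/(gR)) = 2π√(3R/(2g)) = 1.126 s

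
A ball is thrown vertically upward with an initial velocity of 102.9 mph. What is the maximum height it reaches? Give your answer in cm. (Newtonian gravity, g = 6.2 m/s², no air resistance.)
h_max = v₀²/(2g) (with unit conversion) = 17060.0 cm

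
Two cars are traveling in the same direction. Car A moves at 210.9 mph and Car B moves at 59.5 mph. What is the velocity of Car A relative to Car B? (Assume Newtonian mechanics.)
v_rel = v_A - v_B = 210.9 - 59.5 = 151.4 mph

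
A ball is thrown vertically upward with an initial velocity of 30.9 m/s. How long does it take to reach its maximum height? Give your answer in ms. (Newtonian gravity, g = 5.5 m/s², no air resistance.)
t_up = v₀/g (with unit conversion) = 5618.0 ms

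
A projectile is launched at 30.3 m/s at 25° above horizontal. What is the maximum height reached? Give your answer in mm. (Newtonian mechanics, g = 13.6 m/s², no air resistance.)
H = v₀²sin²(θ)/(2g) (with unit conversion) = 6029.0 mm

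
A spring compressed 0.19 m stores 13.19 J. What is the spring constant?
PE = ½kx² → k = 2PE/x² = 2×13.19/0.19² = 730.7 N/m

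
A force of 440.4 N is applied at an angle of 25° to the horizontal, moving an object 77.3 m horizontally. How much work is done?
W = Fd cosθ = 440.4×77.3×cos(25°) = 30853.0 J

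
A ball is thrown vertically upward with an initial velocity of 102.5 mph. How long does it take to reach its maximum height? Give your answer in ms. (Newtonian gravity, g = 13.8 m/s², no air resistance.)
t_up = v₀/g (with unit conversion) = 3320.0 ms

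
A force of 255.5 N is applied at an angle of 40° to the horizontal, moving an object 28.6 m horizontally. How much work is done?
W = Fd cosθ = 255.5×28.6×cos(40°) = 5597.7 J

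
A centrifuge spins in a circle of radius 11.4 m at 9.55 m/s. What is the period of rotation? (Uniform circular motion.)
T = 2πr/v = 2π×11.4/9.55 = 7.5 s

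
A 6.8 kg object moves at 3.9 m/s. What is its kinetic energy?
KE = ½mv² = ½×6.8×3.9² = 51.714 J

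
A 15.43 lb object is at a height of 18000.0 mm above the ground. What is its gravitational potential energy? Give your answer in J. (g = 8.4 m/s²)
PE = mgh = 6.999 kg × 8.4 m/s² × 18 m = 1058 J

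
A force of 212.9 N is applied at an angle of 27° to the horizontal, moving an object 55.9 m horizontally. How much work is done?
W = Fd cosθ = 212.9×55.9×cos(27°) = 10604.0 J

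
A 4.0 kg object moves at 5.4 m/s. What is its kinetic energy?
KE = ½mv² = ½×4.0×5.4² = 58.32 J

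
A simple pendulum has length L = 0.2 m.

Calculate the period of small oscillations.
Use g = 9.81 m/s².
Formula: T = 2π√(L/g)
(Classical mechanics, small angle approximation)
T = 2π√(L/g) = 2π√(0.2/9.81) = 0.8971 s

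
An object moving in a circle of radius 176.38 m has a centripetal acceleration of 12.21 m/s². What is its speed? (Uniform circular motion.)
v = √(a_c × r) = √(12.21 × 176.38) = 46.41 m/s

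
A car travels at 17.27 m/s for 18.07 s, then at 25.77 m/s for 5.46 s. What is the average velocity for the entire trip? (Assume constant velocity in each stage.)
d₁ = v₁t₁ = 17.27 × 18.07 = 312.069 m
d₂ = v₂t₂ = 25.77 × 5.46 = 140.704 m
d_total = 452.77 m, t_total = 23.53 s
v_avg = d_total/t_total = 452.77/23.53 = 19.24 m/s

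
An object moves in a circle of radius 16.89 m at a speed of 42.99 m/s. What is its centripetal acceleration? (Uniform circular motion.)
a_c = v²/r = 42.99²/16.89 = 1848.14/16.89 = 109.42 m/s²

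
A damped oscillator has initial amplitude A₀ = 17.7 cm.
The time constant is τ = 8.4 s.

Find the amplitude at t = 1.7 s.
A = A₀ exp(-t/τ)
A = A₀ exp(−t/τ) = 17.7×exp(−1.7/8.4) = 14.46 cm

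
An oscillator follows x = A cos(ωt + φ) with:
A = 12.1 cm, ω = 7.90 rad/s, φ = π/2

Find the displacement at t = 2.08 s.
x = A cos(ωt + φ) = 12.1×cos(7.9×2.08 + π/2) = 8.015 cm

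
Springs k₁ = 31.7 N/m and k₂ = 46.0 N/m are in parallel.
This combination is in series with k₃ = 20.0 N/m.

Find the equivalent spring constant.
k₁₂ = k₁ + k₂ = 77.7 N/m (parallel)
1/k_eq = 1/k₁₂ + 1/k₃ → k_eq = 15.91 N/m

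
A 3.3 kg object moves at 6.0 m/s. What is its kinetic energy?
KE = ½mv² = ½×3.3×6.0² = 59.4 J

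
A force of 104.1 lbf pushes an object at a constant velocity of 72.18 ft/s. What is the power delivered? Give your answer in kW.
P = Fv = 463.1 N × 22 m/s = 1.019e+04 W = 10.19 kW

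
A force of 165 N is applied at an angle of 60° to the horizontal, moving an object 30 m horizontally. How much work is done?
W = Fd cosθ = 165×30×cos(60°) = 2475.0 J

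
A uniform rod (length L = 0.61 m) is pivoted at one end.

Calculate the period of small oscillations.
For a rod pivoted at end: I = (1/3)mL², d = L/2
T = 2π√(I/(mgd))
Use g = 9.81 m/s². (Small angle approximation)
I/m = (1/3)L² = 0.124 m²; d = L/2 = 0.305 m
T = 2π√(I/(mgd)) = 2π√(0.124/(9.81×0.305)) = 1.279 s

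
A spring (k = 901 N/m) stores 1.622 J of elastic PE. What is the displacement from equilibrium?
PE = ½kx² → x = √(2PE/k) = √(2×1.622/901) = 0.06 m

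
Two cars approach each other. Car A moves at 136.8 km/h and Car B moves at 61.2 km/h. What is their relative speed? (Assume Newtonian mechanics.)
v_rel = v_A + v_B = 136.8 + 61.2 = 198.0 km/h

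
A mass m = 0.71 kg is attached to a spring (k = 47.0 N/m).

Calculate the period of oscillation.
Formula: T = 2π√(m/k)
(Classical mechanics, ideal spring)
T = 2π√(m/k) = 2π√(0.71/47.0) = 0.7723 s; f = 1/T = 1.295 Hz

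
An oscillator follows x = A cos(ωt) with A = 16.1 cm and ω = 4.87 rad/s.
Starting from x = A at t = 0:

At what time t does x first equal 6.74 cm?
cos(ωt) = x/A = 6.74/16.1 = 0.4186
ωt = arccos(0.4186) = 1.139 rad
t = 1.139/4.87 = 0.2339 s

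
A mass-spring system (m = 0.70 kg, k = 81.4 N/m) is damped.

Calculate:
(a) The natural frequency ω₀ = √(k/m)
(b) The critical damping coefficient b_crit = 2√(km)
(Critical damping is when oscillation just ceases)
ω₀ = √(k/m) = √(81.4/0.7) = 10.78 rad/s
b_crit = 2√(km) = 2√(81.4×0.7) = 15.1 kg/s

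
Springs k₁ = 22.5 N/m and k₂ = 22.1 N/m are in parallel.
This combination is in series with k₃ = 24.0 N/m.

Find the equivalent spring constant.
k₁₂ = k₁ + k₂ = 44.6 N/m (parallel)
1/k_eq = 1/k₁₂ + 1/k₃ → k_eq = 15.6 N/m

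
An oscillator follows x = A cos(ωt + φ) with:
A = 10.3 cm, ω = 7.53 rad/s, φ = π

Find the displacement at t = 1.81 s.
x = A cos(ωt + φ) = 10.3×cos(7.53×1.81 + π) = -5.009 cm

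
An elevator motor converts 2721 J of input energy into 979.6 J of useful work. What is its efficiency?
η = W_out/W_in = 979.6/2721 = 0.36 = 36.0%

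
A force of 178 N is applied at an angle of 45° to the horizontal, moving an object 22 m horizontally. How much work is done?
W = Fd cosθ = 178×22×cos(45°) = 2769.0 J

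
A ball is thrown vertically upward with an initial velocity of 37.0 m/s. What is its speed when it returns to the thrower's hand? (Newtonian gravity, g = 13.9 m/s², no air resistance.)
By conservation of energy, the ball returns at the same speed = 37.0 m/s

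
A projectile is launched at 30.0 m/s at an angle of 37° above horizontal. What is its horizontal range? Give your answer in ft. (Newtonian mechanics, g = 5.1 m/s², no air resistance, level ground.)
R = v₀² sin(2θ) / g (with unit conversion) = 556.5 ft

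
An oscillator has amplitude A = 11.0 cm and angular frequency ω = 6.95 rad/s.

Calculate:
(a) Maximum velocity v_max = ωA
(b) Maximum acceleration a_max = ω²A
v_max = ωA = 6.95×0.11 = 0.7645 m/s
a_max = ω²A = 6.95²×0.11 = 5.313 m/s²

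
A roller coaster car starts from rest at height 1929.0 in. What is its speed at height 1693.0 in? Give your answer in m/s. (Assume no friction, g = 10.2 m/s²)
mgh₁ = ½mv₂² + mgh₂ → v₂ = √(2g(h₁−h₂)) = √(2×10.2×(49−43)) = 11.06 m/s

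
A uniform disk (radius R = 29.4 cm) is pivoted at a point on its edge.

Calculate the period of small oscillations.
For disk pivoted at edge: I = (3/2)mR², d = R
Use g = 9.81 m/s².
I/m = (3/2)R² = 0.1297 m²; d = R = 0.294 m
T = 2π√((3/2)R²/(gR)) = 2π√(3R/(2g)) = 1.332 s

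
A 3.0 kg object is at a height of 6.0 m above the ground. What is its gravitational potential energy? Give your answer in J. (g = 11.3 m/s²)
PE = mgh = 3 kg × 11.3 m/s² × 6 m = 203.4 J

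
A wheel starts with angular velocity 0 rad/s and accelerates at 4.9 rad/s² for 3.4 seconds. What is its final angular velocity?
ω = ω₀ + αt = 0 + 4.9 × 3.4 = 16.66 rad/s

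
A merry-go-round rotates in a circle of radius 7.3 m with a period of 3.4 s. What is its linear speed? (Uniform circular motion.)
v = 2πr/T = 2π×7.3/3.4 = 13.49 m/s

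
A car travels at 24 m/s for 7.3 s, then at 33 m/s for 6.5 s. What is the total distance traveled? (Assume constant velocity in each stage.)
d₁ = v₁t₁ = 24 × 7.3 = 175.2 m
d₂ = v₂t₂ = 33 × 6.5 = 214.5 m
d_total = 175.2 + 214.5 = 389.7 m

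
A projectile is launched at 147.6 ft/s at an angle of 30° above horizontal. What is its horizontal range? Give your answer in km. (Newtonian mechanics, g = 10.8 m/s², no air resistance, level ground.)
R = v₀² sin(2θ) / g (with unit conversion) = 0.1623 km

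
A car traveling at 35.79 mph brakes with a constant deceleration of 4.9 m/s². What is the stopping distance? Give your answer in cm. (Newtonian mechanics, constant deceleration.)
d = v₀² / (2a) (with unit conversion) = 2612.0 cm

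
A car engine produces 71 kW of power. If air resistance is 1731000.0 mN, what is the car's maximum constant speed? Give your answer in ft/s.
P = Fv → v = P/F = 71000 W / 1731 N = 41.02 m/s = 134.6 ft/s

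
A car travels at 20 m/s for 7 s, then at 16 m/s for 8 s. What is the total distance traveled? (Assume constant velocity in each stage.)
d₁ = v₁t₁ = 20 × 7 = 140 m
d₂ = v₂t₂ = 16 × 8 = 128 m
d_total = 140 + 128 = 268 m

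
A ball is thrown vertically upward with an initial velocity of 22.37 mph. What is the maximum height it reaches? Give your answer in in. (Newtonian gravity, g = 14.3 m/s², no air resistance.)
h_max = v₀²/(2g) (with unit conversion) = 137.7 in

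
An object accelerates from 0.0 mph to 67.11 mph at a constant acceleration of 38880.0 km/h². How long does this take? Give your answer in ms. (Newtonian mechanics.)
t = (v - v₀)/a (with unit conversion) = 10000.0 ms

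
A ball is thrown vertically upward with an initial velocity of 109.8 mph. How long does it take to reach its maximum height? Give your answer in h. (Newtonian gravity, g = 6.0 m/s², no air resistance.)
t_up = v₀/g (with unit conversion) = 0.002272 h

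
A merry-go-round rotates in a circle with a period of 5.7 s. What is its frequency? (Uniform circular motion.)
f = 1/T = 1/5.7 = 0.1754 Hz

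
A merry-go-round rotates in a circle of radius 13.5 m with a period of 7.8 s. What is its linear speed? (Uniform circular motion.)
v = 2πr/T = 2π×13.5/7.8 = 10.87 m/s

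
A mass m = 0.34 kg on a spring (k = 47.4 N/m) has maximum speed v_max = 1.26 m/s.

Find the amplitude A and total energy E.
½mv²_max = ½kA² → A = v_max√(m/k) = 1.26×√(0.34/47.4) = 0.1067 m = 10.67 cm
E = ½mv²_max = ½×0.34×1.26² = 0.2699 J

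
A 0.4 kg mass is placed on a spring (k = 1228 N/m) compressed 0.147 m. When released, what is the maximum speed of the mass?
½kx² = ½mv² → v = x√(k/m) = 0.147×√(1228/0.4) = 8.145 m/s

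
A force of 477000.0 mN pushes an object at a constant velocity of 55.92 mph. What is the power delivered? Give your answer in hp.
P = Fv = 477 N × 25 m/s = 1.192e+04 W = 15.99 hp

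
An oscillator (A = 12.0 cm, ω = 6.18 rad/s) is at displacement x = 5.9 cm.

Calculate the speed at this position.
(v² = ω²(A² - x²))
v = ω√(A² − x²) = 6.18×√(0.12² − 0.059²) = 0.6458 m/s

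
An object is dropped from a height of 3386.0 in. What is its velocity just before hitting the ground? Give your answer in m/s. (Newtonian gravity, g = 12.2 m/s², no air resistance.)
v = √(2gh) (with unit conversion) = 45.81 m/s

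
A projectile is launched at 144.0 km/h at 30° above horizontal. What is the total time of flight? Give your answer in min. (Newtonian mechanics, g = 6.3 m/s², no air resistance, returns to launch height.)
T = 2v₀sin(θ)/g (with unit conversion) = 0.1058 min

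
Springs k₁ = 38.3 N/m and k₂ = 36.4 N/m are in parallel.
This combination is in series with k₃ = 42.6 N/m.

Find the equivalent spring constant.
k₁₂ = k₁ + k₂ = 74.7 N/m (parallel)
1/k_eq = 1/k₁₂ + 1/k₃ → k_eq = 27.13 N/m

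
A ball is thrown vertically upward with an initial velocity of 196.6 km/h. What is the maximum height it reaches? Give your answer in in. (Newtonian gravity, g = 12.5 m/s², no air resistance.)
h_max = v₀²/(2g) (with unit conversion) = 4697.0 in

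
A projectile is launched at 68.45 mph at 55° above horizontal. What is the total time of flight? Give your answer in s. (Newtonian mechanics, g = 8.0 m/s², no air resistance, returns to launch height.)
T = 2v₀sin(θ)/g (with unit conversion) = 6.266 s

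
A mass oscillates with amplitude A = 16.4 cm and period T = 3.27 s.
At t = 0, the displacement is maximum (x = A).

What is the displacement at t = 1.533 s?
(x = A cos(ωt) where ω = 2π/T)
ω = 2π/T = 2π/3.27 = 1.921 rad/s
x = A cos(ωt) = 16.4×cos(1.921×1.533) = -16.09 cm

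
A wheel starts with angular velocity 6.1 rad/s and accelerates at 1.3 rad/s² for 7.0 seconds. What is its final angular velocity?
ω = ω₀ + αt = 6.1 + 1.3 × 7.0 = 15.2 rad/s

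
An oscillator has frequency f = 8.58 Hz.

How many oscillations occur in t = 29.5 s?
n = f×t = 8.58×29.5 = 253.1 oscillations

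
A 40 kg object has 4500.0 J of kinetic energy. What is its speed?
KE = ½mv² → v = √(2KE/m) = √(2×4500.0/40) = 15.0 m/s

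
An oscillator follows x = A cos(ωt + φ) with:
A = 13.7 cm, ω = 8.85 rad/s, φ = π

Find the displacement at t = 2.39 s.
x = A cos(ωt + φ) = 13.7×cos(8.85×2.39 + π) = 9.148 cm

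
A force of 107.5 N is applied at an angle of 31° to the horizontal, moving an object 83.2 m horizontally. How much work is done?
W = Fd cosθ = 107.5×83.2×cos(31°) = 7666.5 J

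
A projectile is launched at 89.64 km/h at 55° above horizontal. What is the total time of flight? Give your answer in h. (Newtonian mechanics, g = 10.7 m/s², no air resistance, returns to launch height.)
T = 2v₀sin(θ)/g (with unit conversion) = 0.001059 h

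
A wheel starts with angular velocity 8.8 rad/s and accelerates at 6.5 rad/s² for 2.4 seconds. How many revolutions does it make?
θ = ω₀t + ½αt² = 8.8×2.4 + ½×6.5×2.4² = 39.84 rad
Revolutions = θ/(2π) = 39.84/(2π) = 6.34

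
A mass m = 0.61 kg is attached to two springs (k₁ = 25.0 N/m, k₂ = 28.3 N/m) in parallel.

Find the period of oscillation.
k_eq = k₁+k₂ = 53.3 N/m
T = 2π√(m/k_eq) = 2π√(0.61/53.3) = 0.6722 s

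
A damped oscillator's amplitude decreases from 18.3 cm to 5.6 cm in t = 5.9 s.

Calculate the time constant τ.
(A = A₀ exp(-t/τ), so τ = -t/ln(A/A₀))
A/A₀ = 5.6/18.3 = 0.306; ln(A/A₀) = -1.184
τ = −t/ln(A/A₀) = −5.9/-1.184 = 4.983 s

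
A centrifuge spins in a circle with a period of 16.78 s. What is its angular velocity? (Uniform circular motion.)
ω = 2π/T = 2π/16.78 = 0.3744 rad/s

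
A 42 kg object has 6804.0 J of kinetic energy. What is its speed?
KE = ½mv² → v = √(2KE/m) = √(2×6804.0/42) = 18.0 m/s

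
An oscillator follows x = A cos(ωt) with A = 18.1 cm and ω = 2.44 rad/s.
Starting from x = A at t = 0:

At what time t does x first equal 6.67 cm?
cos(ωt) = x/A = 6.67/18.1 = 0.3685
ωt = arccos(0.3685) = 1.193 rad
t = 1.193/2.44 = 0.4891 s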